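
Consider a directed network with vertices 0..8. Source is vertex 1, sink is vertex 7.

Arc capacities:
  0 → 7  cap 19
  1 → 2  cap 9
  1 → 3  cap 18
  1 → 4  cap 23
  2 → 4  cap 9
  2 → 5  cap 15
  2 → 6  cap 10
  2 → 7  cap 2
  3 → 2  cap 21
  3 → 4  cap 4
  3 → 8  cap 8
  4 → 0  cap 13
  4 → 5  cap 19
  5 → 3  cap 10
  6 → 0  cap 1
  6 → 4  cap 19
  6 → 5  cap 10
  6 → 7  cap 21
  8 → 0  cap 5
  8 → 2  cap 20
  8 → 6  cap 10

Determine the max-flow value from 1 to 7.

Maximum flow value: 33

augment #1: 1→2→7 bottleneck 2, total now 2
augment #2: 1→2→6→7 bottleneck 7, total now 9
augment #3: 1→4→0→7 bottleneck 13, total now 22
augment #4: 1→3→2→6→7 bottleneck 3, total now 25
augment #5: 1→3→8→0→7 bottleneck 5, total now 30
augment #6: 1→3→8→6→7 bottleneck 3, total now 33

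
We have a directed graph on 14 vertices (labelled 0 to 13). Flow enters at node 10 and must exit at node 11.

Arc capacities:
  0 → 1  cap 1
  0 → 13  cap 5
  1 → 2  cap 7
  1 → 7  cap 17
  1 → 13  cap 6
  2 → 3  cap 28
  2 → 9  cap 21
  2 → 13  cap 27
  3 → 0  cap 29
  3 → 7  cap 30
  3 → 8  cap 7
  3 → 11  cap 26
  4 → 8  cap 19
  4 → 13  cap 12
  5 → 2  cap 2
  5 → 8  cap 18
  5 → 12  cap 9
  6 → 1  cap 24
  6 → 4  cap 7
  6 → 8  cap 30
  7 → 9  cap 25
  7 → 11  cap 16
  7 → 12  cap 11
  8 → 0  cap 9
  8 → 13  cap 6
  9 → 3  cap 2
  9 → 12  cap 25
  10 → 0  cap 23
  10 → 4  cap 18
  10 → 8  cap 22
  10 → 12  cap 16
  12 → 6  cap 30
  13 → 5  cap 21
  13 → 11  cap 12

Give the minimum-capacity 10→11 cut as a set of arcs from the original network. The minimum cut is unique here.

augment #1: 10→0→13→11 push 5
augment #2: 10→4→13→11 push 7
augment #3: 10→0→1→7→11 push 1
augment #4: 10→12→6→1→7→11 push 15
augment #5: 10→4→13→5→2→3→11 push 2
augment #6: 10→12→6→1→2→3→11 push 1
augment #7: 10→4→13→5→12→6→1→2→3→11 push 3
augment #8: 10→8→13→5→12→6→1→2→3→11 push 3
augment #9: 10→8→13→5→12→6→1→7→9→3→11 push 1
max flow = 38; residual-reachable set from 10 gives S-side
cut edges (S→T): {(1,2), (1,7), (5,2), (13,11)} total cap 38

Min-cut arcs: {(1,2), (1,7), (5,2), (13,11)} (total capacity 38)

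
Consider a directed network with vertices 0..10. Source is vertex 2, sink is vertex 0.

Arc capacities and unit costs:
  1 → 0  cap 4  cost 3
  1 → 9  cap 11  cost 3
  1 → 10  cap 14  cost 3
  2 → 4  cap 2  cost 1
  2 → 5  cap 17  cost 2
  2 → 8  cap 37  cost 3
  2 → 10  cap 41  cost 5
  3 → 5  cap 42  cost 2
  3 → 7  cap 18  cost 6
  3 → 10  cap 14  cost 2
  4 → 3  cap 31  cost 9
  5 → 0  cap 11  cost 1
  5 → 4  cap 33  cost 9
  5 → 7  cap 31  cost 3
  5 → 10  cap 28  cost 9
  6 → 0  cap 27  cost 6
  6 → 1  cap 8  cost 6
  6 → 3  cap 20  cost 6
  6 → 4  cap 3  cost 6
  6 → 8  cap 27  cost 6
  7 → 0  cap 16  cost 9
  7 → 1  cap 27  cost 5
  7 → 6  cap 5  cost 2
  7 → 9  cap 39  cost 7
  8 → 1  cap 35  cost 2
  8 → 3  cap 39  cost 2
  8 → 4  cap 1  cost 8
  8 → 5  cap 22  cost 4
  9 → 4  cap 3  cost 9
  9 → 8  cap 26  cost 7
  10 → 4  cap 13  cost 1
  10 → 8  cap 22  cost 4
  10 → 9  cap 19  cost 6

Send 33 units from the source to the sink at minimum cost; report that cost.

Minimum cost for 33 units: 372

shortest-cost path #1: 2→5→0 push 11 @ unit cost 3 (adds 33)
shortest-cost path #2: 2→8→1→0 push 4 @ unit cost 8 (adds 32)
shortest-cost path #3: 2→5→7→6→0 push 5 @ unit cost 13 (adds 65)
shortest-cost path #4: 2→5→7→0 push 1 @ unit cost 14 (adds 14)
shortest-cost path #5: 2→8→5→7→0 push 12 @ unit cost 19 (adds 228)
total cost = 372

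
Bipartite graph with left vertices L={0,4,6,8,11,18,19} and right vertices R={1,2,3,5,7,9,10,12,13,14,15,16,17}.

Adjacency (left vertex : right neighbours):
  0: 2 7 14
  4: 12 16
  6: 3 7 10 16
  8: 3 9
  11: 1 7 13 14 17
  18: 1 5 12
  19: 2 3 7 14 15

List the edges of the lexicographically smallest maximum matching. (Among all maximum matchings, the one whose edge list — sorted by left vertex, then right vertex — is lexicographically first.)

|M| = 7 (so the lex-smallest maximum matching has 7 edges)
process left vertices in ascending order; for each, take the smallest-labelled available neighbour that still permits 7 edges overall, or leave it unmatched if none does
lex-smallest matching: {0-2, 4-12, 6-3, 8-9, 11-1, 18-5, 19-7}

Lex-smallest maximum matching: {(0,2), (4,12), (6,3), (8,9), (11,1), (18,5), (19,7)}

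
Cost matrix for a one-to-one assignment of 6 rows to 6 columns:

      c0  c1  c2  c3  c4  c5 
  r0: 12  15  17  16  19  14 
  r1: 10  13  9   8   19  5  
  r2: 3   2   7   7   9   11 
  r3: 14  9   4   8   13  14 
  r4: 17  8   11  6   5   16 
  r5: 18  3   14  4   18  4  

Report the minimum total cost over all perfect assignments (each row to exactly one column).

optimal assignment: row0→col0 (cost 12), row1→col5 (cost 5), row2→col1 (cost 2), row3→col2 (cost 4), row4→col4 (cost 5), row5→col3 (cost 4)
total = 12 + 5 + 2 + 4 + 5 + 4 = 32

Minimum assignment cost: 32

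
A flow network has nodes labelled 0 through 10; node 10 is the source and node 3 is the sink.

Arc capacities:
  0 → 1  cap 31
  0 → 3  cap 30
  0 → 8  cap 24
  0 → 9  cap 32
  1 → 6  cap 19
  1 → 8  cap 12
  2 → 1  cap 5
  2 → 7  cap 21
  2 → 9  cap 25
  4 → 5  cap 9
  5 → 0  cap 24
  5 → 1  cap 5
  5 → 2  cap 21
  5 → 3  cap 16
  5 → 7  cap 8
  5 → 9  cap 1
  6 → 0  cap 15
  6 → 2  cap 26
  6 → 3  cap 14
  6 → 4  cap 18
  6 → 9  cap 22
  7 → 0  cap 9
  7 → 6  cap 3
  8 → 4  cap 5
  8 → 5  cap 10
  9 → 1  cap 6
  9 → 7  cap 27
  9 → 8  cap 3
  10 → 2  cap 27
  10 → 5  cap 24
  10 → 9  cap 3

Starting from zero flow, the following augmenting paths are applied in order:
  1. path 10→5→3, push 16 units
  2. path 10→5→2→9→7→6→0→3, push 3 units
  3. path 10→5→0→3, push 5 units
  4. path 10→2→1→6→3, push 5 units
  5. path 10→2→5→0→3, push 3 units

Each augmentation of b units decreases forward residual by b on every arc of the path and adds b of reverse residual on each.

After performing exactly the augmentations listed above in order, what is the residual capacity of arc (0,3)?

Residual capacity of (0,3): 19

after path 1 (10→5→3, push 16): res(0,3)=30
after path 2 (10→5→2→9→7→6→0→3, push 3): res(0,3)=27
after path 3 (10→5→0→3, push 5): res(0,3)=22
after path 4 (10→2→1→6→3, push 5): res(0,3)=22
after path 5 (10→2→5→0→3, push 3): res(0,3)=19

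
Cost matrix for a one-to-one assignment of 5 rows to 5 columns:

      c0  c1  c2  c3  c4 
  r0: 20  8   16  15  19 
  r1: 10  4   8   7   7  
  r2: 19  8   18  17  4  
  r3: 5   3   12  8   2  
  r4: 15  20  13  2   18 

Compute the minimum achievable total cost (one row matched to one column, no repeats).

optimal assignment: row0→col1 (cost 8), row1→col2 (cost 8), row2→col4 (cost 4), row3→col0 (cost 5), row4→col3 (cost 2)
total = 8 + 8 + 4 + 5 + 2 = 27

Minimum assignment cost: 27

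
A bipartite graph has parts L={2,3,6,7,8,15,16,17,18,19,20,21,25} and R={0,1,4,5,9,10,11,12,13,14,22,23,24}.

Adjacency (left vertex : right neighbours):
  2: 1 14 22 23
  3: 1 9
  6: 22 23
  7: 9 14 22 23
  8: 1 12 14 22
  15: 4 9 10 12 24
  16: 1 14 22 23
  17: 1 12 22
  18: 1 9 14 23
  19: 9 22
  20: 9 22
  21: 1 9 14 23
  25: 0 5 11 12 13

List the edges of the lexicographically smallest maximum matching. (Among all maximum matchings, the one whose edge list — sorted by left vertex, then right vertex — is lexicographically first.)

|M| = 8 (so the lex-smallest maximum matching has 8 edges)
process left vertices in ascending order; for each, take the smallest-labelled available neighbour that still permits 8 edges overall, or leave it unmatched if none does
lex-smallest matching: {2-1, 3-9, 6-22, 7-14, 8-12, 15-4, 16-23, 25-0}

Lex-smallest maximum matching: {(2,1), (3,9), (6,22), (7,14), (8,12), (15,4), (16,23), (25,0)}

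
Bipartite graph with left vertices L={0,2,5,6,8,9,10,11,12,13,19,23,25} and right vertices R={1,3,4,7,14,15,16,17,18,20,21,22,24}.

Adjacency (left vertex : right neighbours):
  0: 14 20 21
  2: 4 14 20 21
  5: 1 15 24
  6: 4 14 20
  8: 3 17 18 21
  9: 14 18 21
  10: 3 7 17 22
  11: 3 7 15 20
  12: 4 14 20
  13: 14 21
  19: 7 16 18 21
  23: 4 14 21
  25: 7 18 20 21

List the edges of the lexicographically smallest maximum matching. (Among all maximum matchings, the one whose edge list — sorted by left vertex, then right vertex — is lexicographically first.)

Lex-smallest maximum matching: {(0,14), (2,4), (5,1), (6,20), (8,3), (9,18), (10,17), (11,15), (13,21), (19,16), (25,7)}

|M| = 11 (so the lex-smallest maximum matching has 11 edges)
process left vertices in ascending order; for each, take the smallest-labelled available neighbour that still permits 11 edges overall, or leave it unmatched if none does
lex-smallest matching: {0-14, 2-4, 5-1, 6-20, 8-3, 9-18, 10-17, 11-15, 13-21, 19-16, 25-7}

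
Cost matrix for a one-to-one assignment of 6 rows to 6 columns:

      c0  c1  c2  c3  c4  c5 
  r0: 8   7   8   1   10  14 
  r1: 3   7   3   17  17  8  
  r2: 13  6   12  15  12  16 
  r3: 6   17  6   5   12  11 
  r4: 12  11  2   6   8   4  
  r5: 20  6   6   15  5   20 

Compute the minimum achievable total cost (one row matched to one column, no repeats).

one of 2 optimal assignments: row0→col3 (cost 1), row1→col0 (cost 3), row2→col1 (cost 6), row3→col2 (cost 6), row4→col5 (cost 4), row5→col4 (cost 5)
total = 1 + 3 + 6 + 6 + 4 + 5 = 25

Minimum assignment cost: 25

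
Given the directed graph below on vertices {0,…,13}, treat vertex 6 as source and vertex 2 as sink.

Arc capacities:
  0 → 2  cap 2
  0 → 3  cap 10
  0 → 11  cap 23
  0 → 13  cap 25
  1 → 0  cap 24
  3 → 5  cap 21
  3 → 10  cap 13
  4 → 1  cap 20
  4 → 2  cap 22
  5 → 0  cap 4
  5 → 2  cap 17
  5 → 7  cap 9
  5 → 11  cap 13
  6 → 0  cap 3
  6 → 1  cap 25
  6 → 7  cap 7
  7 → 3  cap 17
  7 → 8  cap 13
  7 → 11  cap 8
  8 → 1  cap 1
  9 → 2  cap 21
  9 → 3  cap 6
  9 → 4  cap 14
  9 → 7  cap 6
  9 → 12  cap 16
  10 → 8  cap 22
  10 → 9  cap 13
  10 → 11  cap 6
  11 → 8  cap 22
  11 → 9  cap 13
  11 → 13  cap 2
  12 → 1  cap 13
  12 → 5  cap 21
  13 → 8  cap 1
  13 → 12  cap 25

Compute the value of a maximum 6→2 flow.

augment #1: 6→0→2 bottleneck 2, total now 2
augment #2: 6→0→3→5→2 bottleneck 1, total now 3
augment #3: 6→7→3→5→2 bottleneck 7, total now 10
augment #4: 6→1→0→3→5→2 bottleneck 9, total now 19
augment #5: 6→1→0→11→9→2 bottleneck 13, total now 32
augment #6: 6→1→0→13→12→5→3→10→9→2 bottleneck 2, total now 34

Maximum flow value: 34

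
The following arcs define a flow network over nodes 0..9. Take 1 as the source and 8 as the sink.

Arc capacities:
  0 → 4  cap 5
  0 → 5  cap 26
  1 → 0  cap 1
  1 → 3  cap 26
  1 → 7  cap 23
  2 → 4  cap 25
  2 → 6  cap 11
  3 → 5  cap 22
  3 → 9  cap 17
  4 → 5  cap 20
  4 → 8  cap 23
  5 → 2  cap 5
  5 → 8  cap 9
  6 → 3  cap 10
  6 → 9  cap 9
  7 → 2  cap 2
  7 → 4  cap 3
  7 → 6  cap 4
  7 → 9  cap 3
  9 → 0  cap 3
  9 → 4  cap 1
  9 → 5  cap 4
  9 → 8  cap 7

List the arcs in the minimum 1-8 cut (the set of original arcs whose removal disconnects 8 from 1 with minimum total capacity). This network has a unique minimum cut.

Min-cut arcs: {(1,0), (5,2), (5,8), (7,2), (7,4), (9,0), (9,4), (9,8)} (total capacity 31)

augment #1: 1→0→4→8 push 1
augment #2: 1→3→5→8 push 9
augment #3: 1→3→9→8 push 7
augment #4: 1→7→4→8 push 3
augment #5: 1→3→9→4→8 push 1
augment #6: 1→7→2→4→8 push 2
augment #7: 1→3→5→2→4→8 push 5
augment #8: 1→3→9→0→4→8 push 3
max flow = 31; residual-reachable set from 1 gives S-side
cut edges (S→T): {(1,0), (5,2), (5,8), (7,2), (7,4), (9,0), (9,4), (9,8)} total cap 31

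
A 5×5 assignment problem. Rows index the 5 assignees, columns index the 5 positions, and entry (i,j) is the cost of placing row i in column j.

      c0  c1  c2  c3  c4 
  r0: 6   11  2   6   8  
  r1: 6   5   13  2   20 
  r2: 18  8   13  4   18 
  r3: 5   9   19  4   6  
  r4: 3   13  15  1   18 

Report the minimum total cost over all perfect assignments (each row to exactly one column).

Minimum assignment cost: 20

optimal assignment: row0→col2 (cost 2), row1→col1 (cost 5), row2→col3 (cost 4), row3→col4 (cost 6), row4→col0 (cost 3)
total = 2 + 5 + 4 + 6 + 3 = 20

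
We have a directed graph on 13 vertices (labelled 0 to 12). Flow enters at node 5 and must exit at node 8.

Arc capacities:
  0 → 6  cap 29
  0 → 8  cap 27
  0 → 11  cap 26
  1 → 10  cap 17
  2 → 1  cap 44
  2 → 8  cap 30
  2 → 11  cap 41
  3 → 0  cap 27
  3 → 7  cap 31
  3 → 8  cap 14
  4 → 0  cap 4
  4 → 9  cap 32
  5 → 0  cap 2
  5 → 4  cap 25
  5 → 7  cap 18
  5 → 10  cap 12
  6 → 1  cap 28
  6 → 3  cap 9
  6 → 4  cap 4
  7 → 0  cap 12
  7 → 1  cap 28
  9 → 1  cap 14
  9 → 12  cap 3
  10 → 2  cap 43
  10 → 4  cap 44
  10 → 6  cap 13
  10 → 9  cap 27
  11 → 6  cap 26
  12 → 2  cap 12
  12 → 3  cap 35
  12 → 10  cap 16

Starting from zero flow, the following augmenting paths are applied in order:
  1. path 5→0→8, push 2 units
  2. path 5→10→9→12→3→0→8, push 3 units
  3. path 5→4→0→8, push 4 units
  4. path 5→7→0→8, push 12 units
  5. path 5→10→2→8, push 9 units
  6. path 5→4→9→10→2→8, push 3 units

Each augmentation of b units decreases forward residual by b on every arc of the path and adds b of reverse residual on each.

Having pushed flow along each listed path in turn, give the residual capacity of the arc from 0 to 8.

Residual capacity of (0,8): 6

after path 1 (5→0→8, push 2): res(0,8)=25
after path 2 (5→10→9→12→3→0→8, push 3): res(0,8)=22
after path 3 (5→4→0→8, push 4): res(0,8)=18
after path 4 (5→7→0→8, push 12): res(0,8)=6
after path 5 (5→10→2→8, push 9): res(0,8)=6
after path 6 (5→4→9→10→2→8, push 3): res(0,8)=6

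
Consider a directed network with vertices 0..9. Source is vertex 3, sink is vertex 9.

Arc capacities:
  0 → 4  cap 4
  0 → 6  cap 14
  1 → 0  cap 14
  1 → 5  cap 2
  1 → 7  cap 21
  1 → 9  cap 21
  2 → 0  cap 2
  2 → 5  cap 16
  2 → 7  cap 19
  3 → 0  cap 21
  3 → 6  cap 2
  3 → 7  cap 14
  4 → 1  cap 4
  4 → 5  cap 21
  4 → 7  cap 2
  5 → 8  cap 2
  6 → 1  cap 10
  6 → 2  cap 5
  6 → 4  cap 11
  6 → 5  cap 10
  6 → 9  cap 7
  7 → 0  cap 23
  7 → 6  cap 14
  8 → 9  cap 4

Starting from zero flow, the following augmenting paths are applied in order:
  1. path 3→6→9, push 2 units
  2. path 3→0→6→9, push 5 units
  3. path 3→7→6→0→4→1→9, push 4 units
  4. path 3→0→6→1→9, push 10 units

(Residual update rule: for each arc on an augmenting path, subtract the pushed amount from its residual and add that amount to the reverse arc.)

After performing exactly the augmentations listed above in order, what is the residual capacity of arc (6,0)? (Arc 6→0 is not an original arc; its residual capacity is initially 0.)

Residual capacity of (6,0): 11

after path 1 (3→6→9, push 2): res(6,0)=0
after path 2 (3→0→6→9, push 5): res(6,0)=5
after path 3 (3→7→6→0→4→1→9, push 4): res(6,0)=1
after path 4 (3→0→6→1→9, push 10): res(6,0)=11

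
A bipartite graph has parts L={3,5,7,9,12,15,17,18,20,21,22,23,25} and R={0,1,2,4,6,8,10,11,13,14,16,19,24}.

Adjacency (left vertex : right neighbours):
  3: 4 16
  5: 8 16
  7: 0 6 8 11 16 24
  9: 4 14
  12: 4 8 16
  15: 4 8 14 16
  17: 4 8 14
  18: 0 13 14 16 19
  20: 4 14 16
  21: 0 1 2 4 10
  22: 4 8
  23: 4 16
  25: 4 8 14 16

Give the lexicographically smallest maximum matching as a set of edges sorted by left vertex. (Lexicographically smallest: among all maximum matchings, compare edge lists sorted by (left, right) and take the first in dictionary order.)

Lex-smallest maximum matching: {(3,4), (5,8), (7,0), (9,14), (12,16), (18,13), (21,1)}

|M| = 7 (so the lex-smallest maximum matching has 7 edges)
process left vertices in ascending order; for each, take the smallest-labelled available neighbour that still permits 7 edges overall, or leave it unmatched if none does
lex-smallest matching: {3-4, 5-8, 7-0, 9-14, 12-16, 18-13, 21-1}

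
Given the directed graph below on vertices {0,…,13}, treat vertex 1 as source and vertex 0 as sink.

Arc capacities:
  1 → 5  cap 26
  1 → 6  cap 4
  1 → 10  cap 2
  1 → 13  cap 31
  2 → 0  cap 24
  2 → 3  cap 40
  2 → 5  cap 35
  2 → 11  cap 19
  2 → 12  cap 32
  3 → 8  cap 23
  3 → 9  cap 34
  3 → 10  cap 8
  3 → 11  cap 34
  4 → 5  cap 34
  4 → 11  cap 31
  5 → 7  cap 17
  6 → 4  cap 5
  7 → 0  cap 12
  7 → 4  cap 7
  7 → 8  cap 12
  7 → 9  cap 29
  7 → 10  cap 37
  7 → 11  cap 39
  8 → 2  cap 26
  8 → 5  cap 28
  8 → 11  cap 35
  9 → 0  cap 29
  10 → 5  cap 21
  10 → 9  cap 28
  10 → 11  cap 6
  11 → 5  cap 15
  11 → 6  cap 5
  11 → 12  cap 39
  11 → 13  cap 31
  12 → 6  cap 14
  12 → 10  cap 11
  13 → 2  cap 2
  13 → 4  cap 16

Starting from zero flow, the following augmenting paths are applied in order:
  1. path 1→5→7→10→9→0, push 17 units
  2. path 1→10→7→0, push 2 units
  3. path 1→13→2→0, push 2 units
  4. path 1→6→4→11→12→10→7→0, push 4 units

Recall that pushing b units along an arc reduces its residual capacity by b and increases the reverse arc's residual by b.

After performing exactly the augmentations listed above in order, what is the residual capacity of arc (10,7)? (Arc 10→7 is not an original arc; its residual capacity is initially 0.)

after path 1 (1→5→7→10→9→0, push 17): res(10,7)=17
after path 2 (1→10→7→0, push 2): res(10,7)=15
after path 3 (1→13→2→0, push 2): res(10,7)=15
after path 4 (1→6→4→11→12→10→7→0, push 4): res(10,7)=11

Residual capacity of (10,7): 11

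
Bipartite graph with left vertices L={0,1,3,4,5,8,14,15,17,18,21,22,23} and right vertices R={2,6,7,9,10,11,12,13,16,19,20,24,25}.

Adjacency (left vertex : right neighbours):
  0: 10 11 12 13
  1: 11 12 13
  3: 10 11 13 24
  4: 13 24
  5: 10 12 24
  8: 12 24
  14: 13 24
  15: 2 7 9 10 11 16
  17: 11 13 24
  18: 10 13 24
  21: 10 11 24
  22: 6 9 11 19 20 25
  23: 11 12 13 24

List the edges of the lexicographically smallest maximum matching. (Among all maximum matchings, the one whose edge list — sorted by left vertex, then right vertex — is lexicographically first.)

Lex-smallest maximum matching: {(0,10), (1,11), (3,13), (4,24), (5,12), (15,2), (22,6)}

|M| = 7 (so the lex-smallest maximum matching has 7 edges)
process left vertices in ascending order; for each, take the smallest-labelled available neighbour that still permits 7 edges overall, or leave it unmatched if none does
lex-smallest matching: {0-10, 1-11, 3-13, 4-24, 5-12, 15-2, 22-6}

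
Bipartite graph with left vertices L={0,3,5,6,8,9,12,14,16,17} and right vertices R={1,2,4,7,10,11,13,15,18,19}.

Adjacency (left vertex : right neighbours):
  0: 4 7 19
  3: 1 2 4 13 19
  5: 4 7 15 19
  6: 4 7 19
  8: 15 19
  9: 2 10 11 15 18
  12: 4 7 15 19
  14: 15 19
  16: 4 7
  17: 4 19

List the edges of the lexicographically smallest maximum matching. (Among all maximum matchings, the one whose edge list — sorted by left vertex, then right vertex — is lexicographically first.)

Lex-smallest maximum matching: {(0,4), (3,1), (5,7), (6,19), (8,15), (9,2)}

|M| = 6 (so the lex-smallest maximum matching has 6 edges)
process left vertices in ascending order; for each, take the smallest-labelled available neighbour that still permits 6 edges overall, or leave it unmatched if none does
lex-smallest matching: {0-4, 3-1, 5-7, 6-19, 8-15, 9-2}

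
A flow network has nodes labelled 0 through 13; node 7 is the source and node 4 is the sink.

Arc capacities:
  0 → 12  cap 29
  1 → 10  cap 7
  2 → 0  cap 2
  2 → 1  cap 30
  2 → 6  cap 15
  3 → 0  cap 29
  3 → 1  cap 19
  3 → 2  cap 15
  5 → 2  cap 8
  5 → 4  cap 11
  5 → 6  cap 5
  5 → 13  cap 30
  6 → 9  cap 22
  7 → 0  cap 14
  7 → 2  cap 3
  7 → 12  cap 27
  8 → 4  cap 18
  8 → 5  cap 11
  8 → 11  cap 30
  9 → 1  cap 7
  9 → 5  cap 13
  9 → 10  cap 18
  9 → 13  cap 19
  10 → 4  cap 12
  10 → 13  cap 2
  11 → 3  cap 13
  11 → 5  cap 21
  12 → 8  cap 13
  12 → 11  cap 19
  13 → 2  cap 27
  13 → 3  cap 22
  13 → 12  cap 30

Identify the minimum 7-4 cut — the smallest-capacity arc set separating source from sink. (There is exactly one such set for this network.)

augment #1: 7→12→8→4 push 13
augment #2: 7→2→1→10→4 push 3
augment #3: 7→12→11→5→4 push 11
augment #4: 7→12→11→3→1→10→4 push 3
augment #5: 7→0→12→11→3→1→10→4 push 1
augment #6: 7→0→12→11→5→6→9→10→4 push 4
max flow = 35; residual-reachable set from 7 gives S-side
cut edges (S→T): {(7,2), (12,8), (12,11)} total cap 35

Min-cut arcs: {(7,2), (12,8), (12,11)} (total capacity 35)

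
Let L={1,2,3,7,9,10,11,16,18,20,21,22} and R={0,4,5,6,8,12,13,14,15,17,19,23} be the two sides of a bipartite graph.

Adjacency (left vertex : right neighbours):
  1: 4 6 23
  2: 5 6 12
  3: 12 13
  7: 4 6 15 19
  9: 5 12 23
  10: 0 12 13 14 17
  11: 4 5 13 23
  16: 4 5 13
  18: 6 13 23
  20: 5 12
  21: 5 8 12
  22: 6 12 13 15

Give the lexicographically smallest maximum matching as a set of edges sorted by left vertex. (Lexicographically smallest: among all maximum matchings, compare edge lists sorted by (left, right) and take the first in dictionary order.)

|M| = 10 (so the lex-smallest maximum matching has 10 edges)
process left vertices in ascending order; for each, take the smallest-labelled available neighbour that still permits 10 edges overall, or leave it unmatched if none does
lex-smallest matching: {1-4, 2-5, 3-12, 7-19, 9-23, 10-0, 11-13, 18-6, 21-8, 22-15}

Lex-smallest maximum matching: {(1,4), (2,5), (3,12), (7,19), (9,23), (10,0), (11,13), (18,6), (21,8), (22,15)}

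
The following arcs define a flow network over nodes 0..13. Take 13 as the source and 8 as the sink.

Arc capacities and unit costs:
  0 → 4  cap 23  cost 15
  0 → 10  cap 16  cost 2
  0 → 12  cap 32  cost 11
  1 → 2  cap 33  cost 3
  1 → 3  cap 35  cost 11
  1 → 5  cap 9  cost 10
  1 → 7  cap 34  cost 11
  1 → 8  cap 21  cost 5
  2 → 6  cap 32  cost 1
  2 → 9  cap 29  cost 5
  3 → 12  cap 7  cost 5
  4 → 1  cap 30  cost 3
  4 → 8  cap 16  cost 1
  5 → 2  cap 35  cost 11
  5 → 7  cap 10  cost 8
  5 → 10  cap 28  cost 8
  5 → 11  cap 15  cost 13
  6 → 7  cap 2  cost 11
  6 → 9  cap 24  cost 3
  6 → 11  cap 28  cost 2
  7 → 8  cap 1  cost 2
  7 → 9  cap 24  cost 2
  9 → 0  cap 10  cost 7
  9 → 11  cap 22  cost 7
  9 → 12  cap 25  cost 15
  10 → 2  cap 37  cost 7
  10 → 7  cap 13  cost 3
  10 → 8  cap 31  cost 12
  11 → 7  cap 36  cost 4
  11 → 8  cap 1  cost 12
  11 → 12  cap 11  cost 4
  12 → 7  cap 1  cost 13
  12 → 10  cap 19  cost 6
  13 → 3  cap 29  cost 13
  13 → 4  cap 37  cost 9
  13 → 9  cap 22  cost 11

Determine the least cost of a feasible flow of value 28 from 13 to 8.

Minimum cost for 28 units: 364

shortest-cost path #1: 13→4→8 push 16 @ unit cost 10 (adds 160)
shortest-cost path #2: 13→4→1→8 push 12 @ unit cost 17 (adds 204)
total cost = 364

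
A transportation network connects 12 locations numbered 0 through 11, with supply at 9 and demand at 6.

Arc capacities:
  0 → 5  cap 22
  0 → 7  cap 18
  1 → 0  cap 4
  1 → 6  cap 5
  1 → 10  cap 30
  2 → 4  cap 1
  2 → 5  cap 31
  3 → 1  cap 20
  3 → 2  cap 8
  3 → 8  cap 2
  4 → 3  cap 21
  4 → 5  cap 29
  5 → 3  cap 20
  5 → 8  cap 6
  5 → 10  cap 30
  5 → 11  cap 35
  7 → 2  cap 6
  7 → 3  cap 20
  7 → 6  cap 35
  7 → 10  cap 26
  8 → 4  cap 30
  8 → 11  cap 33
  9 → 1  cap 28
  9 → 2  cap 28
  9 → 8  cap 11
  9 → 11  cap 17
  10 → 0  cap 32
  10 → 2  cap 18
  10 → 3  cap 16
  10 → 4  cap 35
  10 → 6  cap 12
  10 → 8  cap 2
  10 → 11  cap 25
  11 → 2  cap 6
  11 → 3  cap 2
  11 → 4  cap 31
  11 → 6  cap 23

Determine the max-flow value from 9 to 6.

augment #1: 9→1→6 bottleneck 5, total now 5
augment #2: 9→11→6 bottleneck 17, total now 22
augment #3: 9→1→10→6 bottleneck 12, total now 34
augment #4: 9→8→11→6 bottleneck 6, total now 40
augment #5: 9→1→0→7→6 bottleneck 4, total now 44
augment #6: 9→1→10→0→7→6 bottleneck 7, total now 51
augment #7: 9→2→5→10→0→7→6 bottleneck 7, total now 58

Maximum flow value: 58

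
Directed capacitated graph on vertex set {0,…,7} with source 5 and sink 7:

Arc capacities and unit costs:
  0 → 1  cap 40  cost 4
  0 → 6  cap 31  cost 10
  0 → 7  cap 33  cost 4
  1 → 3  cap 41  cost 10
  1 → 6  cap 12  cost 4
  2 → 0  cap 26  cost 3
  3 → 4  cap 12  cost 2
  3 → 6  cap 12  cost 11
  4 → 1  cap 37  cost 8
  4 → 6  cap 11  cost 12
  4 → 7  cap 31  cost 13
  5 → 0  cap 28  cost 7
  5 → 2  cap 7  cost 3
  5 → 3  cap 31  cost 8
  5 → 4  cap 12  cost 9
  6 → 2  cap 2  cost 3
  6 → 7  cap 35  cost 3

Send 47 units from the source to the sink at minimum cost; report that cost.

Minimum cost for 47 units: 656

shortest-cost path #1: 5→2→0→7 push 7 @ unit cost 10 (adds 70)
shortest-cost path #2: 5→0→7 push 26 @ unit cost 11 (adds 286)
shortest-cost path #3: 5→0→1→6→7 push 2 @ unit cost 18 (adds 36)
shortest-cost path #4: 5→4→7 push 12 @ unit cost 22 (adds 264)
total cost = 656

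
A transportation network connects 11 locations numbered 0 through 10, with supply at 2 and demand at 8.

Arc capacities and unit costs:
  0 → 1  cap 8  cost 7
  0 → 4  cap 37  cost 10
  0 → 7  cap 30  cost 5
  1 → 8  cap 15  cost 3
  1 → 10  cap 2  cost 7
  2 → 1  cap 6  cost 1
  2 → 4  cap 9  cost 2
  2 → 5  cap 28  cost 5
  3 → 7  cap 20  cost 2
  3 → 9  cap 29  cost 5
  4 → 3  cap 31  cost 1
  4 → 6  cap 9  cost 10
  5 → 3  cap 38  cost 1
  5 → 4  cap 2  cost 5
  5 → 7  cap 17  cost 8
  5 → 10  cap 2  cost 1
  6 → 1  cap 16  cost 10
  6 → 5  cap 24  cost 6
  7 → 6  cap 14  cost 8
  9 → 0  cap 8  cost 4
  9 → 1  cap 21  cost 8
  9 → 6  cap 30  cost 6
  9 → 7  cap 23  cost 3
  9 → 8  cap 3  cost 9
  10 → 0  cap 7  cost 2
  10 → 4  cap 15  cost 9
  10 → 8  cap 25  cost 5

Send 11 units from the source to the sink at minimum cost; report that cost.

shortest-cost path #1: 2→1→8 push 6 @ unit cost 4 (adds 24)
shortest-cost path #2: 2→5→10→8 push 2 @ unit cost 11 (adds 22)
shortest-cost path #3: 2→4→3→9→8 push 3 @ unit cost 17 (adds 51)
total cost = 97

Minimum cost for 11 units: 97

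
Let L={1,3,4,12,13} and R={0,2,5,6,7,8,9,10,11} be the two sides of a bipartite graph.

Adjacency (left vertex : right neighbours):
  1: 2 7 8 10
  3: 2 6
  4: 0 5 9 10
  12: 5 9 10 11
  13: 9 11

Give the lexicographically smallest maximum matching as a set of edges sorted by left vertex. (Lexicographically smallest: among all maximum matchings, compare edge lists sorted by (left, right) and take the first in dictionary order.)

Lex-smallest maximum matching: {(1,2), (3,6), (4,0), (12,5), (13,9)}

|M| = 5 (so the lex-smallest maximum matching has 5 edges)
process left vertices in ascending order; for each, take the smallest-labelled available neighbour that still permits 5 edges overall, or leave it unmatched if none does
lex-smallest matching: {1-2, 3-6, 4-0, 12-5, 13-9}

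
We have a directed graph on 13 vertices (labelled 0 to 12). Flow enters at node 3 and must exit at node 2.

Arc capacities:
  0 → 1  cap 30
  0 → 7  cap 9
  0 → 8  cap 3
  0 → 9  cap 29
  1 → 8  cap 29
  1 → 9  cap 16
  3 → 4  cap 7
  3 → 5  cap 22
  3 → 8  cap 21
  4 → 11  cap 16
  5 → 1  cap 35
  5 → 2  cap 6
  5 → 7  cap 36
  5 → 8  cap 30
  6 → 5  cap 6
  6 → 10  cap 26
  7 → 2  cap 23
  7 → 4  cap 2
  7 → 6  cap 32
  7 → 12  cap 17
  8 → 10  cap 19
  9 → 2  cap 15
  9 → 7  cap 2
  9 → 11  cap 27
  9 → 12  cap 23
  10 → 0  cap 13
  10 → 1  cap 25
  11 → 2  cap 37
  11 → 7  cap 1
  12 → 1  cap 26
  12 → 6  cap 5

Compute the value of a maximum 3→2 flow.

augment #1: 3→5→2 bottleneck 6, total now 6
augment #2: 3→4→11→2 bottleneck 7, total now 13
augment #3: 3→5→7→2 bottleneck 16, total now 29
augment #4: 3→8→10→0→7→2 bottleneck 7, total now 36
augment #5: 3→8→10→0→9→2 bottleneck 6, total now 42
augment #6: 3→8→10→1→9→2 bottleneck 6, total now 48

Maximum flow value: 48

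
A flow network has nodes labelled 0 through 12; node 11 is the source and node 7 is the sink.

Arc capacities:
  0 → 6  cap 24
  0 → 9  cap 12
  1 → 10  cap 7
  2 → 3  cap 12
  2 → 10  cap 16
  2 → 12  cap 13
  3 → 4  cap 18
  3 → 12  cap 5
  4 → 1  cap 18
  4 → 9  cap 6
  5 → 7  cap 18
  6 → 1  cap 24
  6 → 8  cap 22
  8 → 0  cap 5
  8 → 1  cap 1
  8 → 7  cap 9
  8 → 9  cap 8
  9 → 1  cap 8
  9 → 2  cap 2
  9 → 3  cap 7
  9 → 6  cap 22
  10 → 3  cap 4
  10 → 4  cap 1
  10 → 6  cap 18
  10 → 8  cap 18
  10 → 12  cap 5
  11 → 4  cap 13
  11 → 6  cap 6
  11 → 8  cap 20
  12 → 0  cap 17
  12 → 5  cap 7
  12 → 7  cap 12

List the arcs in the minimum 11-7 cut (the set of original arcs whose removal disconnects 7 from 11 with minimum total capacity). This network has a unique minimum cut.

Min-cut arcs: {(3,12), (8,7), (9,2), (10,12)} (total capacity 21)

augment #1: 11→8→7 push 9
augment #2: 11→4→1→10→12→7 push 5
augment #3: 11→4→9→2→12→7 push 2
augment #4: 11→4→9→3→12→7 push 4
augment #5: 11→8→9→3→12→7 push 1
max flow = 21; residual-reachable set from 11 gives S-side
cut edges (S→T): {(3,12), (8,7), (9,2), (10,12)} total cap 21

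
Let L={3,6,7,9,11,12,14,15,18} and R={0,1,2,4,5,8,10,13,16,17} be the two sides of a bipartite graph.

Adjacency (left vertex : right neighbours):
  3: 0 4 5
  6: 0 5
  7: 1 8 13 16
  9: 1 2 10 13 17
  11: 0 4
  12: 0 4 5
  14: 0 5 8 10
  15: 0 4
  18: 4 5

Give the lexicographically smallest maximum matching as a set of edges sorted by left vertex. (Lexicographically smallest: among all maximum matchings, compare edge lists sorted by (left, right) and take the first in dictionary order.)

|M| = 6 (so the lex-smallest maximum matching has 6 edges)
process left vertices in ascending order; for each, take the smallest-labelled available neighbour that still permits 6 edges overall, or leave it unmatched if none does
lex-smallest matching: {3-0, 6-5, 7-1, 9-2, 11-4, 14-8}

Lex-smallest maximum matching: {(3,0), (6,5), (7,1), (9,2), (11,4), (14,8)}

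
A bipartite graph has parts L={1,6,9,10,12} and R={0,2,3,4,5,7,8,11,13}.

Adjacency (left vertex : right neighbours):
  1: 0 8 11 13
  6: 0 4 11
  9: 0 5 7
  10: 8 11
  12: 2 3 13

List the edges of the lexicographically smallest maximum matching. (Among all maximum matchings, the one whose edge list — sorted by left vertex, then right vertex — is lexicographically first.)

Lex-smallest maximum matching: {(1,0), (6,4), (9,5), (10,8), (12,2)}

|M| = 5 (so the lex-smallest maximum matching has 5 edges)
process left vertices in ascending order; for each, take the smallest-labelled available neighbour that still permits 5 edges overall, or leave it unmatched if none does
lex-smallest matching: {1-0, 6-4, 9-5, 10-8, 12-2}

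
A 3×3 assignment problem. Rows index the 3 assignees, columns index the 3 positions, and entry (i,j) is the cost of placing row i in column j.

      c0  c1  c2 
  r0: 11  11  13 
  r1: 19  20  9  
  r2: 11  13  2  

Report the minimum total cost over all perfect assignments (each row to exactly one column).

Minimum assignment cost: 31

optimal assignment: row0→col1 (cost 11), row1→col2 (cost 9), row2→col0 (cost 11)
total = 11 + 9 + 11 = 31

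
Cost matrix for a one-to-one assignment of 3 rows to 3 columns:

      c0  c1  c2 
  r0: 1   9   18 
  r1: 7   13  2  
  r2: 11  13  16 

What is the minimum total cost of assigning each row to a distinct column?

optimal assignment: row0→col0 (cost 1), row1→col2 (cost 2), row2→col1 (cost 13)
total = 1 + 2 + 13 = 16

Minimum assignment cost: 16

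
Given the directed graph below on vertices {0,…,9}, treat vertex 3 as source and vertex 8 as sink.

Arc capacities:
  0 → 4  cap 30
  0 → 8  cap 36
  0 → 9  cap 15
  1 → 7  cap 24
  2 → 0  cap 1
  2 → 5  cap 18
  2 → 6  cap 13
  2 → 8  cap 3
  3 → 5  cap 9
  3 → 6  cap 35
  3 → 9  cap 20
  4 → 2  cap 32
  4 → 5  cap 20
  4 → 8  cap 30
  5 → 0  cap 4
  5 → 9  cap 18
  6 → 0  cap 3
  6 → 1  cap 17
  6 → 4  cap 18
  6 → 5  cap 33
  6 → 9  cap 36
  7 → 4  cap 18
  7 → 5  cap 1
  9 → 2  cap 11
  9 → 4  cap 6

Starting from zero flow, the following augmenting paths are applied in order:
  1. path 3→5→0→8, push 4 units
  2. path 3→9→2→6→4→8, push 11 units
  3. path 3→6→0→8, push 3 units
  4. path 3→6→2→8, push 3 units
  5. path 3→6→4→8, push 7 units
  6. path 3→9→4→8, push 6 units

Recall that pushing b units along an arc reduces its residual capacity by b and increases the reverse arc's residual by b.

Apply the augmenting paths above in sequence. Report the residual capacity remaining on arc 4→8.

after path 1 (3→5→0→8, push 4): res(4,8)=30
after path 2 (3→9→2→6→4→8, push 11): res(4,8)=19
after path 3 (3→6→0→8, push 3): res(4,8)=19
after path 4 (3→6→2→8, push 3): res(4,8)=19
after path 5 (3→6→4→8, push 7): res(4,8)=12
after path 6 (3→9→4→8, push 6): res(4,8)=6

Residual capacity of (4,8): 6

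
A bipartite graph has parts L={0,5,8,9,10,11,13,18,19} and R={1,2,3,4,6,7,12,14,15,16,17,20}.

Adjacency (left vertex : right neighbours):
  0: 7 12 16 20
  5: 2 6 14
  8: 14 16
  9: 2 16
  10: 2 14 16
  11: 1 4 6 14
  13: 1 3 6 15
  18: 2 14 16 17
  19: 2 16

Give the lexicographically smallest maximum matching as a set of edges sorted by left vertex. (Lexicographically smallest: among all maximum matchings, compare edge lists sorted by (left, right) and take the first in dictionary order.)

Lex-smallest maximum matching: {(0,7), (5,6), (8,14), (9,2), (10,16), (11,1), (13,3), (18,17)}

|M| = 8 (so the lex-smallest maximum matching has 8 edges)
process left vertices in ascending order; for each, take the smallest-labelled available neighbour that still permits 8 edges overall, or leave it unmatched if none does
lex-smallest matching: {0-7, 5-6, 8-14, 9-2, 10-16, 11-1, 13-3, 18-17}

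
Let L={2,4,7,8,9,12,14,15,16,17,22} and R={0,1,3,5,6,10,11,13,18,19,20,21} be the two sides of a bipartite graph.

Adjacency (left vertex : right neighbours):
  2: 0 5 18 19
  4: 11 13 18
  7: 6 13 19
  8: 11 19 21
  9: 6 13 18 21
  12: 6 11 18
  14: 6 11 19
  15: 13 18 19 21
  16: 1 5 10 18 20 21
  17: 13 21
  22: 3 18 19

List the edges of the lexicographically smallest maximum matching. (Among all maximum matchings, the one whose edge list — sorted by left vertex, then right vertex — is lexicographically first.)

|M| = 9 (so the lex-smallest maximum matching has 9 edges)
process left vertices in ascending order; for each, take the smallest-labelled available neighbour that still permits 9 edges overall, or leave it unmatched if none does
lex-smallest matching: {2-0, 4-11, 7-6, 8-19, 9-13, 12-18, 15-21, 16-1, 22-3}

Lex-smallest maximum matching: {(2,0), (4,11), (7,6), (8,19), (9,13), (12,18), (15,21), (16,1), (22,3)}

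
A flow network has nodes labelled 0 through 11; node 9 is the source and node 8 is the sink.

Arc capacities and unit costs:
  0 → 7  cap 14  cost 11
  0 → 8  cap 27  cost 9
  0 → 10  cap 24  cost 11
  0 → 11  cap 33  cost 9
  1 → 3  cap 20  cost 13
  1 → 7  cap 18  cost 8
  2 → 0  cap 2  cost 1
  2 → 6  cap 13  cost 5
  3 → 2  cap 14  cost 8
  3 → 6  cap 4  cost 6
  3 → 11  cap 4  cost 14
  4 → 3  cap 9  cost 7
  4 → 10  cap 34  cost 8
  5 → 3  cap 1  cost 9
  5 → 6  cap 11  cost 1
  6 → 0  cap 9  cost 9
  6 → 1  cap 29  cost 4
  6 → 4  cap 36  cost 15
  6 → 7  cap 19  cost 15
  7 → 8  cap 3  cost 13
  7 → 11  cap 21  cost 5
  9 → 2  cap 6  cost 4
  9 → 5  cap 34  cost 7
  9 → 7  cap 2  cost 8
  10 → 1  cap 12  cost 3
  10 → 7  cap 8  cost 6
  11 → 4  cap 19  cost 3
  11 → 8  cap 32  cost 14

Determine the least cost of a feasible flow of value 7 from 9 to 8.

Minimum cost for 7 units: 148

shortest-cost path #1: 9→2→0→8 push 2 @ unit cost 14 (adds 28)
shortest-cost path #2: 9→7→8 push 2 @ unit cost 21 (adds 42)
shortest-cost path #3: 9→5→6→0→8 push 3 @ unit cost 26 (adds 78)
total cost = 148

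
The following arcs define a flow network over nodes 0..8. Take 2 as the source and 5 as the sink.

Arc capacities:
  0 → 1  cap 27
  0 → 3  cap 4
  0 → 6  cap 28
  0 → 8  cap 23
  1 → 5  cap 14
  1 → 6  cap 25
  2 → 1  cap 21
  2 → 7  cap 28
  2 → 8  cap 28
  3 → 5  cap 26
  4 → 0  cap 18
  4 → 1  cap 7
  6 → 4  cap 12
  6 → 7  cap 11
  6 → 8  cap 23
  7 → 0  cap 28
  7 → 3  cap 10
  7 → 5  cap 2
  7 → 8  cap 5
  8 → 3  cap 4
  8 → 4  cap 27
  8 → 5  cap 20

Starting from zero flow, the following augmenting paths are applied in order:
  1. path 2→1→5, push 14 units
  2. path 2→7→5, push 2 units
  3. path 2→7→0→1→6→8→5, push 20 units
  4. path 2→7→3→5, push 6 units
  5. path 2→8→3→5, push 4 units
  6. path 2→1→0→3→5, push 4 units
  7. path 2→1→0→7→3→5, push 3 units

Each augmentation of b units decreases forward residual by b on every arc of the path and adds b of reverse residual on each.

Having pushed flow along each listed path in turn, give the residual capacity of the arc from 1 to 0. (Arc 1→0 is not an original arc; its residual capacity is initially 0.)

Residual capacity of (1,0): 13

after path 1 (2→1→5, push 14): res(1,0)=0
after path 2 (2→7→5, push 2): res(1,0)=0
after path 3 (2→7→0→1→6→8→5, push 20): res(1,0)=20
after path 4 (2→7→3→5, push 6): res(1,0)=20
after path 5 (2→8→3→5, push 4): res(1,0)=20
after path 6 (2→1→0→3→5, push 4): res(1,0)=16
after path 7 (2→1→0→7→3→5, push 3): res(1,0)=13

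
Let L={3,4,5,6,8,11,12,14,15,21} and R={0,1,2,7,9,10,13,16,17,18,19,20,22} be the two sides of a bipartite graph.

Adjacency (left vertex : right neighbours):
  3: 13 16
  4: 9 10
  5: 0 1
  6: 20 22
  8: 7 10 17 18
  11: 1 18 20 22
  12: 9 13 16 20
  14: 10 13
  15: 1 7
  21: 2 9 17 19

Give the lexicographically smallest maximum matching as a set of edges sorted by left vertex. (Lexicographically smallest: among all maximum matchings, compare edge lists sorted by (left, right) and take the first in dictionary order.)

|M| = 10 (so the lex-smallest maximum matching has 10 edges)
process left vertices in ascending order; for each, take the smallest-labelled available neighbour that still permits 10 edges overall, or leave it unmatched if none does
lex-smallest matching: {3-13, 4-9, 5-0, 6-20, 8-7, 11-18, 12-16, 14-10, 15-1, 21-2}

Lex-smallest maximum matching: {(3,13), (4,9), (5,0), (6,20), (8,7), (11,18), (12,16), (14,10), (15,1), (21,2)}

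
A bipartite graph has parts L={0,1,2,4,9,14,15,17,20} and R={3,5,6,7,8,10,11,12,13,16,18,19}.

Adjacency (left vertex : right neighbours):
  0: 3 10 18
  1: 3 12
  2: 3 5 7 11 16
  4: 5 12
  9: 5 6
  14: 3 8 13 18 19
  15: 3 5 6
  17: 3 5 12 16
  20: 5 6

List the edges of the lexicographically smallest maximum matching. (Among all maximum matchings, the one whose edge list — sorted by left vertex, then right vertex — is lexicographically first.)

Lex-smallest maximum matching: {(0,10), (1,3), (2,7), (4,12), (9,5), (14,8), (15,6), (17,16)}

|M| = 8 (so the lex-smallest maximum matching has 8 edges)
process left vertices in ascending order; for each, take the smallest-labelled available neighbour that still permits 8 edges overall, or leave it unmatched if none does
lex-smallest matching: {0-10, 1-3, 2-7, 4-12, 9-5, 14-8, 15-6, 17-16}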